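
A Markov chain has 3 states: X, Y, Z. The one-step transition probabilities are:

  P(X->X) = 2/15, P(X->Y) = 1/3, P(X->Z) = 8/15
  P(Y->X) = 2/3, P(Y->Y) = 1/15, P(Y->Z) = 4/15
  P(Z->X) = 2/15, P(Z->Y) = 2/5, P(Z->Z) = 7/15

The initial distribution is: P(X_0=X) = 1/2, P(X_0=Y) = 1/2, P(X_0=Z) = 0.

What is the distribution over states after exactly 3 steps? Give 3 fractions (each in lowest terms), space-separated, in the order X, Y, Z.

Propagating the distribution step by step (d_{t+1} = d_t * P):
d_0 = (X=1/2, Y=1/2, Z=0)
  d_1[X] = 1/2*2/15 + 1/2*2/3 + 0*2/15 = 2/5
  d_1[Y] = 1/2*1/3 + 1/2*1/15 + 0*2/5 = 1/5
  d_1[Z] = 1/2*8/15 + 1/2*4/15 + 0*7/15 = 2/5
d_1 = (X=2/5, Y=1/5, Z=2/5)
  d_2[X] = 2/5*2/15 + 1/5*2/3 + 2/5*2/15 = 6/25
  d_2[Y] = 2/5*1/3 + 1/5*1/15 + 2/5*2/5 = 23/75
  d_2[Z] = 2/5*8/15 + 1/5*4/15 + 2/5*7/15 = 34/75
d_2 = (X=6/25, Y=23/75, Z=34/75)
  d_3[X] = 6/25*2/15 + 23/75*2/3 + 34/75*2/15 = 334/1125
  d_3[Y] = 6/25*1/3 + 23/75*1/15 + 34/75*2/5 = 317/1125
  d_3[Z] = 6/25*8/15 + 23/75*4/15 + 34/75*7/15 = 158/375
d_3 = (X=334/1125, Y=317/1125, Z=158/375)

Answer: 334/1125 317/1125 158/375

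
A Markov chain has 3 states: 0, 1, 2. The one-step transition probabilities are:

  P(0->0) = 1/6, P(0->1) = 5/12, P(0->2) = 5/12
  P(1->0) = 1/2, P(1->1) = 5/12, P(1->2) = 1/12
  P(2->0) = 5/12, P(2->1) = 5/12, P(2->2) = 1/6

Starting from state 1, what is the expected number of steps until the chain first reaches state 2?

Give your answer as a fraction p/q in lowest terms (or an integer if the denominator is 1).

Let h_i = expected steps to first reach 2 from state i.
Boundary: h_2 = 0.
First-step equations for the other states:
  h_0 = 1 + 1/6*h_0 + 5/12*h_1 + 5/12*h_2
  h_1 = 1 + 1/2*h_0 + 5/12*h_1 + 1/12*h_2

Substituting h_2 = 0 and rearranging gives the linear system (I - Q) h = 1:
  [5/6, -5/12] . (h_0, h_1) = 1
  [-1/2, 7/12] . (h_0, h_1) = 1

Solving yields:
  h_0 = 18/5
  h_1 = 24/5

Starting state is 1, so the expected hitting time is h_1 = 24/5.

Answer: 24/5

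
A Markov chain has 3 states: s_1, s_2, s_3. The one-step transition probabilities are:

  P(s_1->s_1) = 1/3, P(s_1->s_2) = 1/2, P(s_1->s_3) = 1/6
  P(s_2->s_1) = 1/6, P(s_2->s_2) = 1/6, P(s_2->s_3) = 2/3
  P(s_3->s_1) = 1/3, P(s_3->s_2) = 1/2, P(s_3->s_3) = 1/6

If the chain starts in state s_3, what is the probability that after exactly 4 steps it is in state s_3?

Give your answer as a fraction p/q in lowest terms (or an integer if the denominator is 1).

Computing P^4 by repeated multiplication:
P^1 =
  s_1: [1/3, 1/2, 1/6]
  s_2: [1/6, 1/6, 2/3]
  s_3: [1/3, 1/2, 1/6]
P^2 =
  s_1: [1/4, 1/3, 5/12]
  s_2: [11/36, 4/9, 1/4]
  s_3: [1/4, 1/3, 5/12]
P^3 =
  s_1: [5/18, 7/18, 1/3]
  s_2: [7/27, 19/54, 7/18]
  s_3: [5/18, 7/18, 1/3]
P^4 =
  s_1: [29/108, 10/27, 13/36]
  s_2: [89/324, 31/81, 37/108]
  s_3: [29/108, 10/27, 13/36]

(P^4)[s_3 -> s_3] = 13/36

Answer: 13/36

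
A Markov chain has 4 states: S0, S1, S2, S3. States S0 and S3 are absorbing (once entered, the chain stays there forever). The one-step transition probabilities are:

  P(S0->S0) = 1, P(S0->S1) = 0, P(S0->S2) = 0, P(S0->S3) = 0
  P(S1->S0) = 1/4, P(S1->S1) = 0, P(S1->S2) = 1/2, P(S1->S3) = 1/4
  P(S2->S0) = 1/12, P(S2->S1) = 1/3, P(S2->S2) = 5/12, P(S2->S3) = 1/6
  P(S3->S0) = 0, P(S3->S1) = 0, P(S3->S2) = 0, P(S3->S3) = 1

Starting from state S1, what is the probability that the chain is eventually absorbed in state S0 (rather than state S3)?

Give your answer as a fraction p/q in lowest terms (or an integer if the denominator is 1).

Answer: 9/20

Derivation:
Let a_i = P(absorbed in S0 | start in state i).
Boundary conditions: a_S0 = 1, a_S3 = 0.
For each transient state i, a_i = sum_j P(i->j) * a_j:
  a_S1 = 1/4*a_S0 + 0*a_S1 + 1/2*a_S2 + 1/4*a_S3
  a_S2 = 1/12*a_S0 + 1/3*a_S1 + 5/12*a_S2 + 1/6*a_S3

Substituting a_S0 = 1 and a_S3 = 0, rearrange to (I - Q) a = r where r[i] = P(i -> S0):
  [1, -1/2] . (a_S1, a_S2) = 1/4
  [-1/3, 7/12] . (a_S1, a_S2) = 1/12

Solving yields:
  a_S1 = 9/20
  a_S2 = 2/5

Starting state is S1, so the absorption probability is a_S1 = 9/20.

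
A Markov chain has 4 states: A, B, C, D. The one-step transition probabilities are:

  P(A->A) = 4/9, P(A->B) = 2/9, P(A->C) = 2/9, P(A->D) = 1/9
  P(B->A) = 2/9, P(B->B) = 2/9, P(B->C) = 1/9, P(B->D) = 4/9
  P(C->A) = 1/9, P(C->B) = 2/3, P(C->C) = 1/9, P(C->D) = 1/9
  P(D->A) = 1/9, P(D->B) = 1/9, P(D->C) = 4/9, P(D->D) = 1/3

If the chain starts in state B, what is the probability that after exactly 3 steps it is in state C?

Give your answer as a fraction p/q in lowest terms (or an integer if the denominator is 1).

Computing P^3 by repeated multiplication:
P^1 =
  A: [4/9, 2/9, 2/9, 1/9]
  B: [2/9, 2/9, 1/9, 4/9]
  C: [1/9, 2/3, 1/9, 1/9]
  D: [1/9, 1/9, 4/9, 1/3]
P^2 =
  A: [23/81, 25/81, 16/81, 17/81]
  B: [17/81, 2/9, 23/81, 23/81]
  C: [2/9, 7/27, 13/81, 29/81]
  D: [13/81, 31/81, 19/81, 2/9]
P^3 =
  A: [175/729, 209/729, 155/729, 190/729]
  B: [50/243, 77/243, 167/729, 181/729]
  C: [52/243, 185/729, 62/243, 202/729]
  D: [151/729, 220/729, 148/729, 70/243]

(P^3)[B -> C] = 167/729

Answer: 167/729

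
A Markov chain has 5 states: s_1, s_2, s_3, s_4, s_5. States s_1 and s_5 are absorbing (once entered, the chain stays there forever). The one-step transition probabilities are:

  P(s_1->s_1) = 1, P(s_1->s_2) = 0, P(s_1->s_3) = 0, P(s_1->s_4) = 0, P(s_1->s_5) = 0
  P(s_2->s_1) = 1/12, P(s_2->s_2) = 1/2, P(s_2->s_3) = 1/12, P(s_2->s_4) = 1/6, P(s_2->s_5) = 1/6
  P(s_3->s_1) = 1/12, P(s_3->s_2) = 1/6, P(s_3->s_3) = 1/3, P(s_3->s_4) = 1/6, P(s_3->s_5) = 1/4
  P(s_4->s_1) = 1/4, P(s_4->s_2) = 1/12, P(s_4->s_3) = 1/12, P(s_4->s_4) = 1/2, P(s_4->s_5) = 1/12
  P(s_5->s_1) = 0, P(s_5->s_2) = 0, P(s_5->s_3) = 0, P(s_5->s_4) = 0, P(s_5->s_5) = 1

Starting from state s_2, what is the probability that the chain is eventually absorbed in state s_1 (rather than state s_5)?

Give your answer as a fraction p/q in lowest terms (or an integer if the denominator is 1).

Answer: 54/121

Derivation:
Let a_i = P(absorbed in s_1 | start in state i).
Boundary conditions: a_s_1 = 1, a_s_5 = 0.
For each transient state i, a_i = sum_j P(i->j) * a_j:
  a_s_2 = 1/12*a_s_1 + 1/2*a_s_2 + 1/12*a_s_3 + 1/6*a_s_4 + 1/6*a_s_5
  a_s_3 = 1/12*a_s_1 + 1/6*a_s_2 + 1/3*a_s_3 + 1/6*a_s_4 + 1/4*a_s_5
  a_s_4 = 1/4*a_s_1 + 1/12*a_s_2 + 1/12*a_s_3 + 1/2*a_s_4 + 1/12*a_s_5

Substituting a_s_1 = 1 and a_s_5 = 0, rearrange to (I - Q) a = r where r[i] = P(i -> s_1):
  [1/2, -1/12, -1/6] . (a_s_2, a_s_3, a_s_4) = 1/12
  [-1/6, 2/3, -1/6] . (a_s_2, a_s_3, a_s_4) = 1/12
  [-1/12, -1/12, 1/2] . (a_s_2, a_s_3, a_s_4) = 1/4

Solving yields:
  a_s_2 = 54/121
  a_s_3 = 48/121
  a_s_4 = 155/242

Starting state is s_2, so the absorption probability is a_s_2 = 54/121.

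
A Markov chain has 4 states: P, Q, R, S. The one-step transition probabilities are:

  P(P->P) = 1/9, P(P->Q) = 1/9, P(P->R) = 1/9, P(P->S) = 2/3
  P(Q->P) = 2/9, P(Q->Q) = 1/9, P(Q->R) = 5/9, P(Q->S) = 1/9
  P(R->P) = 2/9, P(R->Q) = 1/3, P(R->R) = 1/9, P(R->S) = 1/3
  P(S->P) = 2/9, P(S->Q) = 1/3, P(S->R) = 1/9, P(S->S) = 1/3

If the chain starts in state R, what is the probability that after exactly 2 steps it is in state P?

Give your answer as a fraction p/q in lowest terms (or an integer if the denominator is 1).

Computing P^2 by repeated multiplication:
P^1 =
  P: [1/9, 1/9, 1/9, 2/3]
  Q: [2/9, 1/9, 5/9, 1/9]
  R: [2/9, 1/3, 1/9, 1/3]
  S: [2/9, 1/3, 1/9, 1/3]
P^2 =
  P: [17/81, 23/81, 13/81, 28/81]
  Q: [16/81, 7/27, 13/81, 31/81]
  R: [16/81, 17/81, 7/27, 1/3]
  S: [16/81, 17/81, 7/27, 1/3]

(P^2)[R -> P] = 16/81

Answer: 16/81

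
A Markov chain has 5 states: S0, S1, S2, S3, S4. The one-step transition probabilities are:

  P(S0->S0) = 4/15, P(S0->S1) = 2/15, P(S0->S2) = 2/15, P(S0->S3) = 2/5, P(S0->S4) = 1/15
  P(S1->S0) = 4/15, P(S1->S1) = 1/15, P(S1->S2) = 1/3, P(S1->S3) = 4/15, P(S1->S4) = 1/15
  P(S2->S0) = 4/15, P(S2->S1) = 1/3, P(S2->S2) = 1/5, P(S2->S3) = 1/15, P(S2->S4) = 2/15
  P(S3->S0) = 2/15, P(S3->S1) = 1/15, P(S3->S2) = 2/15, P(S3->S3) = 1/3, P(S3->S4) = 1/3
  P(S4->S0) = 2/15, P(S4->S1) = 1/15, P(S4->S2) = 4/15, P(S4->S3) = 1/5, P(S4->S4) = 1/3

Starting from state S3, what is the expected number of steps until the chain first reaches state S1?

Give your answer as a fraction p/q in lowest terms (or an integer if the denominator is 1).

Answer: 1765/223

Derivation:
Let h_i = expected steps to first reach S1 from state i.
Boundary: h_S1 = 0.
First-step equations for the other states:
  h_S0 = 1 + 4/15*h_S0 + 2/15*h_S1 + 2/15*h_S2 + 2/5*h_S3 + 1/15*h_S4
  h_S2 = 1 + 4/15*h_S0 + 1/3*h_S1 + 1/5*h_S2 + 1/15*h_S3 + 2/15*h_S4
  h_S3 = 1 + 2/15*h_S0 + 1/15*h_S1 + 2/15*h_S2 + 1/3*h_S3 + 1/3*h_S4
  h_S4 = 1 + 2/15*h_S0 + 1/15*h_S1 + 4/15*h_S2 + 1/5*h_S3 + 1/3*h_S4

Substituting h_S1 = 0 and rearranging gives the linear system (I - Q) h = 1:
  [11/15, -2/15, -2/5, -1/15] . (h_S0, h_S2, h_S3, h_S4) = 1
  [-4/15, 4/5, -1/15, -2/15] . (h_S0, h_S2, h_S3, h_S4) = 1
  [-2/15, -2/15, 2/3, -1/3] . (h_S0, h_S2, h_S3, h_S4) = 1
  [-2/15, -4/15, -1/5, 2/3] . (h_S0, h_S2, h_S3, h_S4) = 1

Solving yields:
  h_S0 = 1650/223
  h_S2 = 5035/892
  h_S3 = 1765/223
  h_S4 = 3395/446

Starting state is S3, so the expected hitting time is h_S3 = 1765/223.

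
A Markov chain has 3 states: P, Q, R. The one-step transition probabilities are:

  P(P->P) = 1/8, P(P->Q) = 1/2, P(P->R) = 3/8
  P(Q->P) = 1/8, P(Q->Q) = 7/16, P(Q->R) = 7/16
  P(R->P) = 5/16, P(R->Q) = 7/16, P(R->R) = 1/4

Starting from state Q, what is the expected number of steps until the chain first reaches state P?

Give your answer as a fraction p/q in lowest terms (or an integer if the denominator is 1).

Let h_i = expected steps to first reach P from state i.
Boundary: h_P = 0.
First-step equations for the other states:
  h_Q = 1 + 1/8*h_P + 7/16*h_Q + 7/16*h_R
  h_R = 1 + 5/16*h_P + 7/16*h_Q + 1/4*h_R

Substituting h_P = 0 and rearranging gives the linear system (I - Q) h = 1:
  [9/16, -7/16] . (h_Q, h_R) = 1
  [-7/16, 3/4] . (h_Q, h_R) = 1

Solving yields:
  h_Q = 304/59
  h_R = 256/59

Starting state is Q, so the expected hitting time is h_Q = 304/59.

Answer: 304/59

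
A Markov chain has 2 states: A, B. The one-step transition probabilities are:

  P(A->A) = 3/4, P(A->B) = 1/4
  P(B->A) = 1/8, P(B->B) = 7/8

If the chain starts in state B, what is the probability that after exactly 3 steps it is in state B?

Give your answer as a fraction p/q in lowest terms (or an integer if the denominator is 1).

Answer: 383/512

Derivation:
Computing P^3 by repeated multiplication:
P^1 =
  A: [3/4, 1/4]
  B: [1/8, 7/8]
P^2 =
  A: [19/32, 13/32]
  B: [13/64, 51/64]
P^3 =
  A: [127/256, 129/256]
  B: [129/512, 383/512]

(P^3)[B -> B] = 383/512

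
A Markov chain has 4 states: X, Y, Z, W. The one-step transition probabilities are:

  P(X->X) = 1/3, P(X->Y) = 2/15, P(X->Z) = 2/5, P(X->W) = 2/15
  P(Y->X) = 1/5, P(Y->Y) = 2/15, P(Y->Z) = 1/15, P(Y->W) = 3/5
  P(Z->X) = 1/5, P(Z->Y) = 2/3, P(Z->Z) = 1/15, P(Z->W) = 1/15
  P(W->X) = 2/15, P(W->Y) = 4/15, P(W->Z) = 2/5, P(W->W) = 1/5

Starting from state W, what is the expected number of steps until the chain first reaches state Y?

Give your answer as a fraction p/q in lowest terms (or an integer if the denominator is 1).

Answer: 36/13

Derivation:
Let h_i = expected steps to first reach Y from state i.
Boundary: h_Y = 0.
First-step equations for the other states:
  h_X = 1 + 1/3*h_X + 2/15*h_Y + 2/5*h_Z + 2/15*h_W
  h_Z = 1 + 1/5*h_X + 2/3*h_Y + 1/15*h_Z + 1/15*h_W
  h_W = 1 + 2/15*h_X + 4/15*h_Y + 2/5*h_Z + 1/5*h_W

Substituting h_Y = 0 and rearranging gives the linear system (I - Q) h = 1:
  [2/3, -2/5, -2/15] . (h_X, h_Z, h_W) = 1
  [-1/5, 14/15, -1/15] . (h_X, h_Z, h_W) = 1
  [-2/15, -2/5, 4/5] . (h_X, h_Z, h_W) = 1

Solving yields:
  h_X = 42/13
  h_Z = 51/26
  h_W = 36/13

Starting state is W, so the expected hitting time is h_W = 36/13.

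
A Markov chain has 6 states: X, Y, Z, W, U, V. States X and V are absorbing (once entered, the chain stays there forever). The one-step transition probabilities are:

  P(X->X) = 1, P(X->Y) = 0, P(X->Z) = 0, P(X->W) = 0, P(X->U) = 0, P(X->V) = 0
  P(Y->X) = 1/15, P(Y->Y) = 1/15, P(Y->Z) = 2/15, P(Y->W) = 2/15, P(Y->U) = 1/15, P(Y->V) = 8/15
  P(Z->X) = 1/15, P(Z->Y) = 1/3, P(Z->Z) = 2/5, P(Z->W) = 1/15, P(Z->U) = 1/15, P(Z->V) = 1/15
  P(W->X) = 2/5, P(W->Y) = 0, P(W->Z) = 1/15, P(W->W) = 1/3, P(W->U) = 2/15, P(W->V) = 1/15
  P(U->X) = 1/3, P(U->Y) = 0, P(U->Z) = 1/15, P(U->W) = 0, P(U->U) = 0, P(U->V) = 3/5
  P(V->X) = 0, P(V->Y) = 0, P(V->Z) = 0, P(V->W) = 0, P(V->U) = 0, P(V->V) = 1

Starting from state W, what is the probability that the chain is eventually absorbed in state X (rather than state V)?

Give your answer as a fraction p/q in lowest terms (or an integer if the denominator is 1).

Answer: 192/271

Derivation:
Let a_i = P(absorbed in X | start in state i).
Boundary conditions: a_X = 1, a_V = 0.
For each transient state i, a_i = sum_j P(i->j) * a_j:
  a_Y = 1/15*a_X + 1/15*a_Y + 2/15*a_Z + 2/15*a_W + 1/15*a_U + 8/15*a_V
  a_Z = 1/15*a_X + 1/3*a_Y + 2/5*a_Z + 1/15*a_W + 1/15*a_U + 1/15*a_V
  a_W = 2/5*a_X + 0*a_Y + 1/15*a_Z + 1/3*a_W + 2/15*a_U + 1/15*a_V
  a_U = 1/3*a_X + 0*a_Y + 1/15*a_Z + 0*a_W + 0*a_U + 3/5*a_V

Substituting a_X = 1 and a_V = 0, rearrange to (I - Q) a = r where r[i] = P(i -> X):
  [14/15, -2/15, -2/15, -1/15] . (a_Y, a_Z, a_W, a_U) = 1/15
  [-1/3, 3/5, -1/15, -1/15] . (a_Y, a_Z, a_W, a_U) = 1/15
  [0, -1/15, 2/3, -2/15] . (a_Y, a_Z, a_W, a_U) = 2/5
  [0, -1/15, 0, 1] . (a_Y, a_Z, a_W, a_U) = 1/3

Solving yields:
  a_Y = 68/271
  a_Z = 100/271
  a_W = 192/271
  a_U = 97/271

Starting state is W, so the absorption probability is a_W = 192/271.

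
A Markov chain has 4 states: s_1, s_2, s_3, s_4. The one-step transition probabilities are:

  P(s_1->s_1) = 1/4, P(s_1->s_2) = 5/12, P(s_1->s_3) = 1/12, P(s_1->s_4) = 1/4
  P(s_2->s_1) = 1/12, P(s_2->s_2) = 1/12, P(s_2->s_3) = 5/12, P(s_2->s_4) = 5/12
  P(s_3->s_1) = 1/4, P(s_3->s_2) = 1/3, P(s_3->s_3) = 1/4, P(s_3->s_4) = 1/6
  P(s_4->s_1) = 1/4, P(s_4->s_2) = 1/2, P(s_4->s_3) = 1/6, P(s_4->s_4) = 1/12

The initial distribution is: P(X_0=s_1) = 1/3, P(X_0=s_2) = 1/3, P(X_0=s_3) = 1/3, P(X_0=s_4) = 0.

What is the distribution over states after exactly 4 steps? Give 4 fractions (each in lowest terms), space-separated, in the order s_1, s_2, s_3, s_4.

Propagating the distribution step by step (d_{t+1} = d_t * P):
d_0 = (s_1=1/3, s_2=1/3, s_3=1/3, s_4=0)
  d_1[s_1] = 1/3*1/4 + 1/3*1/12 + 1/3*1/4 + 0*1/4 = 7/36
  d_1[s_2] = 1/3*5/12 + 1/3*1/12 + 1/3*1/3 + 0*1/2 = 5/18
  d_1[s_3] = 1/3*1/12 + 1/3*5/12 + 1/3*1/4 + 0*1/6 = 1/4
  d_1[s_4] = 1/3*1/4 + 1/3*5/12 + 1/3*1/6 + 0*1/12 = 5/18
d_1 = (s_1=7/36, s_2=5/18, s_3=1/4, s_4=5/18)
  d_2[s_1] = 7/36*1/4 + 5/18*1/12 + 1/4*1/4 + 5/18*1/4 = 11/54
  d_2[s_2] = 7/36*5/12 + 5/18*1/12 + 1/4*1/3 + 5/18*1/2 = 47/144
  d_2[s_3] = 7/36*1/12 + 5/18*5/12 + 1/4*1/4 + 5/18*1/6 = 13/54
  d_2[s_4] = 7/36*1/4 + 5/18*5/12 + 1/4*1/6 + 5/18*1/12 = 11/48
d_2 = (s_1=11/54, s_2=47/144, s_3=13/54, s_4=11/48)
  d_3[s_1] = 11/54*1/4 + 47/144*1/12 + 13/54*1/4 + 11/48*1/4 = 169/864
  d_3[s_2] = 11/54*5/12 + 47/144*1/12 + 13/54*1/3 + 11/48*1/2 = 1591/5184
  d_3[s_3] = 11/54*1/12 + 47/144*5/12 + 13/54*1/4 + 11/48*1/6 = 1303/5184
  d_3[s_4] = 11/54*1/4 + 47/144*5/12 + 13/54*1/6 + 11/48*1/12 = 319/1296
d_3 = (s_1=169/864, s_2=1591/5184, s_3=1303/5184, s_4=319/1296)
  d_4[s_1] = 169/864*1/4 + 1591/5184*1/12 + 1303/5184*1/4 + 319/1296*1/4 = 6185/31104
  d_4[s_2] = 169/864*5/12 + 1591/5184*1/12 + 1303/5184*1/3 + 319/1296*1/2 = 19529/62208
  d_4[s_3] = 169/864*1/12 + 1591/5184*5/12 + 1303/5184*1/4 + 319/1296*1/6 = 7715/31104
  d_4[s_4] = 169/864*1/4 + 1591/5184*5/12 + 1303/5184*1/6 + 319/1296*1/12 = 14879/62208
d_4 = (s_1=6185/31104, s_2=19529/62208, s_3=7715/31104, s_4=14879/62208)

Answer: 6185/31104 19529/62208 7715/31104 14879/62208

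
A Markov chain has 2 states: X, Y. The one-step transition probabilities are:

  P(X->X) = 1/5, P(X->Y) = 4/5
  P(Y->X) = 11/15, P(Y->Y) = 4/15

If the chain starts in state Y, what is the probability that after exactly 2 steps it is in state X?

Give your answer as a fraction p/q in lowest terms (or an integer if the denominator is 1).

Computing P^2 by repeated multiplication:
P^1 =
  X: [1/5, 4/5]
  Y: [11/15, 4/15]
P^2 =
  X: [47/75, 28/75]
  Y: [77/225, 148/225]

(P^2)[Y -> X] = 77/225

Answer: 77/225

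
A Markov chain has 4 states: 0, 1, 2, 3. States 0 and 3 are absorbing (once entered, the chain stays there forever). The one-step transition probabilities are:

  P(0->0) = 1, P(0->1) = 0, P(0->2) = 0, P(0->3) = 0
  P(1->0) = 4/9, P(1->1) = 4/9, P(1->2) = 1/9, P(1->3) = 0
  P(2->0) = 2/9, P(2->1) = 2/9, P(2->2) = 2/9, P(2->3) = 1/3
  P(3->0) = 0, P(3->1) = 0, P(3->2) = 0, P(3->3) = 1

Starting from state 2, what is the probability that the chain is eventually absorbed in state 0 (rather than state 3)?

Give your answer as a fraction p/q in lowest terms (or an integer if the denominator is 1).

Answer: 6/11

Derivation:
Let a_i = P(absorbed in 0 | start in state i).
Boundary conditions: a_0 = 1, a_3 = 0.
For each transient state i, a_i = sum_j P(i->j) * a_j:
  a_1 = 4/9*a_0 + 4/9*a_1 + 1/9*a_2 + 0*a_3
  a_2 = 2/9*a_0 + 2/9*a_1 + 2/9*a_2 + 1/3*a_3

Substituting a_0 = 1 and a_3 = 0, rearrange to (I - Q) a = r where r[i] = P(i -> 0):
  [5/9, -1/9] . (a_1, a_2) = 4/9
  [-2/9, 7/9] . (a_1, a_2) = 2/9

Solving yields:
  a_1 = 10/11
  a_2 = 6/11

Starting state is 2, so the absorption probability is a_2 = 6/11.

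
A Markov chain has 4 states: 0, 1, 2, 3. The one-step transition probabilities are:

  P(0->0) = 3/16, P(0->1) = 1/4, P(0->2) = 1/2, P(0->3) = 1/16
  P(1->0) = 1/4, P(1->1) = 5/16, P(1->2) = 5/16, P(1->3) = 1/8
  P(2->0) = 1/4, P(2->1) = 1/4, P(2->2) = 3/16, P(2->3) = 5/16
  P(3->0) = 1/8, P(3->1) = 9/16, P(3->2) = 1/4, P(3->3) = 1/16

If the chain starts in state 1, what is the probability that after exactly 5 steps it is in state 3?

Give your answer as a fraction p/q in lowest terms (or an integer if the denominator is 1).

Answer: 166459/1048576

Derivation:
Computing P^5 by repeated multiplication:
P^1 =
  0: [3/16, 1/4, 1/2, 1/16]
  1: [1/4, 5/16, 5/16, 1/8]
  2: [1/4, 1/4, 3/16, 5/16]
  3: [1/8, 9/16, 1/4, 1/16]
P^2 =
  0: [59/256, 73/256, 9/32, 13/64]
  1: [7/32, 79/256, 5/16, 41/256]
  2: [25/128, 93/256, 81/256, 1/8]
  3: [15/64, 39/128, 77/256, 41/256]
P^3 =
  0: [861/4096, 1357/4096, 1261/4096, 617/4096]
  1: [443/2048, 327/1024, 1247/4096, 655/4096]
  2: [455/2048, 1277/4096, 309/1024, 673/4096]
  3: [441/2048, 1307/4096, 1265/4096, 321/2048]
P^4 =
  0: [14289/65536, 10413/32768, 4981/16384, 10497/65536]
  1: [3547/16384, 20967/65536, 19989/65536, 1299/8192]
  2: [883/4096, 10513/32768, 20065/65536, 10317/65536]
  3: [7109/32768, 20901/65536, 9977/32768, 10463/65536]
P^5 =
  0: [226861/1048576, 335455/1048576, 160101/524288, 83029/524288]
  1: [56793/262144, 335071/1048576, 159937/524288, 166459/1048576]
  2: [113691/524288, 334755/1048576, 319617/1048576, 83411/524288]
  3: [28375/131072, 655/2048, 319963/1048576, 166253/1048576]

(P^5)[1 -> 3] = 166459/1048576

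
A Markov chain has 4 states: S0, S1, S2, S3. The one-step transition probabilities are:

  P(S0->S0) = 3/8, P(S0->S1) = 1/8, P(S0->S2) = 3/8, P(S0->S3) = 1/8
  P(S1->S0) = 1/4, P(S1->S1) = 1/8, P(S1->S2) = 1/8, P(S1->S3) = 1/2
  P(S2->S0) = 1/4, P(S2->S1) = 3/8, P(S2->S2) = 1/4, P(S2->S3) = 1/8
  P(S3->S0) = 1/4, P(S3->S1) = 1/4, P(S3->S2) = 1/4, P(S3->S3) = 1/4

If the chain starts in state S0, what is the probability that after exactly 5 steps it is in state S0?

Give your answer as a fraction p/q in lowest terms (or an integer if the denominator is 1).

Answer: 9363/32768

Derivation:
Computing P^5 by repeated multiplication:
P^1 =
  S0: [3/8, 1/8, 3/8, 1/8]
  S1: [1/4, 1/8, 1/8, 1/2]
  S2: [1/4, 3/8, 1/4, 1/8]
  S3: [1/4, 1/4, 1/4, 1/4]
P^2 =
  S0: [19/64, 15/64, 9/32, 3/16]
  S1: [9/32, 7/32, 17/64, 15/64]
  S2: [9/32, 13/64, 15/64, 9/32]
  S3: [9/32, 7/32, 1/4, 1/4]
P^3 =
  S0: [147/512, 7/32, 33/128, 121/512]
  S1: [73/256, 113/512, 33/128, 121/512]
  S2: [73/256, 7/32, 133/512, 121/512]
  S3: [73/256, 7/32, 33/128, 61/256]
P^4 =
  S0: [1171/4096, 897/4096, 1059/4096, 969/4096]
  S1: [585/2048, 897/4096, 1057/4096, 243/1024]
  S2: [585/2048, 899/4096, 529/2048, 969/4096]
  S3: [585/2048, 449/2048, 529/2048, 485/2048]
P^5 =
  S0: [9363/32768, 7183/32768, 4233/16384, 1939/8192]
  S1: [4681/16384, 3591/16384, 8465/32768, 7759/32768]
  S2: [4681/16384, 7181/32768, 8463/32768, 3881/16384]
  S3: [4681/16384, 3591/16384, 529/2048, 485/2048]

(P^5)[S0 -> S0] = 9363/32768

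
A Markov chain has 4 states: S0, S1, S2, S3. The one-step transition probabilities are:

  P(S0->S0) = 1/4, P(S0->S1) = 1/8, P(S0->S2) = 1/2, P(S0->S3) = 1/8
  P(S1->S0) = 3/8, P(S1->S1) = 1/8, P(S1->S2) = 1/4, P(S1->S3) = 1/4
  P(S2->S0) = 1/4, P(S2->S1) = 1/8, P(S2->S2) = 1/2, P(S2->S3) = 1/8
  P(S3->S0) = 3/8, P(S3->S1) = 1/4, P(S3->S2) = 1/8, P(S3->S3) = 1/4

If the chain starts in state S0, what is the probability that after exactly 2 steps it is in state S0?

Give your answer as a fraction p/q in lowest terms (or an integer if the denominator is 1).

Computing P^2 by repeated multiplication:
P^1 =
  S0: [1/4, 1/8, 1/2, 1/8]
  S1: [3/8, 1/8, 1/4, 1/4]
  S2: [1/4, 1/8, 1/2, 1/8]
  S3: [3/8, 1/4, 1/8, 1/4]
P^2 =
  S0: [9/32, 9/64, 27/64, 5/32]
  S1: [19/64, 5/32, 3/8, 11/64]
  S2: [9/32, 9/64, 27/64, 5/32]
  S3: [5/16, 5/32, 11/32, 3/16]

(P^2)[S0 -> S0] = 9/32

Answer: 9/32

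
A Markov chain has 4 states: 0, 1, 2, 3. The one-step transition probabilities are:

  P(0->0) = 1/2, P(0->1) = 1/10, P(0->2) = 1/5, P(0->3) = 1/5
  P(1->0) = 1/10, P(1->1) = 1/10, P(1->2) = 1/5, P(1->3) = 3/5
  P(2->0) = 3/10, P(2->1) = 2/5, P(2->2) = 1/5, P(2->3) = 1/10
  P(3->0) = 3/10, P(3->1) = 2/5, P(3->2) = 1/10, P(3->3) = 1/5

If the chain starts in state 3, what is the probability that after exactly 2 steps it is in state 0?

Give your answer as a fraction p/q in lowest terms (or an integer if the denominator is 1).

Answer: 7/25

Derivation:
Computing P^2 by repeated multiplication:
P^1 =
  0: [1/2, 1/10, 1/5, 1/5]
  1: [1/10, 1/10, 1/5, 3/5]
  2: [3/10, 2/5, 1/5, 1/10]
  3: [3/10, 2/5, 1/10, 1/5]
P^2 =
  0: [19/50, 11/50, 9/50, 11/50]
  1: [3/10, 17/50, 7/50, 11/50]
  2: [7/25, 19/100, 19/100, 17/50]
  3: [7/25, 19/100, 9/50, 7/20]

(P^2)[3 -> 0] = 7/25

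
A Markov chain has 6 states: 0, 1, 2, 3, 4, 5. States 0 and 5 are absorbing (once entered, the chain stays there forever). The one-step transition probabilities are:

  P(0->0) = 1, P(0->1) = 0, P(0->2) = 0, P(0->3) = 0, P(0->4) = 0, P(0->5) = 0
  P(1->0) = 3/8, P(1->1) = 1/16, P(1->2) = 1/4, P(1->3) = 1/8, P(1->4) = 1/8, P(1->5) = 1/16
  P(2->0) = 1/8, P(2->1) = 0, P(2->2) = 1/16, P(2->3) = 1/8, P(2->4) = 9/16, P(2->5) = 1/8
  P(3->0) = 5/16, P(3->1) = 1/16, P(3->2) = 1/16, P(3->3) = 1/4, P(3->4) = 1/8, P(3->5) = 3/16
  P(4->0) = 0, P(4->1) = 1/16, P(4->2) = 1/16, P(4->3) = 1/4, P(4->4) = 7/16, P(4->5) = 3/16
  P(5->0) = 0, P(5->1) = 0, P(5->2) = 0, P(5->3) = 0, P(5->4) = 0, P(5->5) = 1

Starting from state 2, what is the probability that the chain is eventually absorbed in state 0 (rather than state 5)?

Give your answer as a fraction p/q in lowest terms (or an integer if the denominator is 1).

Answer: 143/331

Derivation:
Let a_i = P(absorbed in 0 | start in state i).
Boundary conditions: a_0 = 1, a_5 = 0.
For each transient state i, a_i = sum_j P(i->j) * a_j:
  a_1 = 3/8*a_0 + 1/16*a_1 + 1/4*a_2 + 1/8*a_3 + 1/8*a_4 + 1/16*a_5
  a_2 = 1/8*a_0 + 0*a_1 + 1/16*a_2 + 1/8*a_3 + 9/16*a_4 + 1/8*a_5
  a_3 = 5/16*a_0 + 1/16*a_1 + 1/16*a_2 + 1/4*a_3 + 1/8*a_4 + 3/16*a_5
  a_4 = 0*a_0 + 1/16*a_1 + 1/16*a_2 + 1/4*a_3 + 7/16*a_4 + 3/16*a_5

Substituting a_0 = 1 and a_5 = 0, rearrange to (I - Q) a = r where r[i] = P(i -> 0):
  [15/16, -1/4, -1/8, -1/8] . (a_1, a_2, a_3, a_4) = 3/8
  [0, 15/16, -1/8, -9/16] . (a_1, a_2, a_3, a_4) = 1/8
  [-1/16, -1/16, 3/4, -1/8] . (a_1, a_2, a_3, a_4) = 5/16
  [-1/16, -1/16, -1/4, 9/16] . (a_1, a_2, a_3, a_4) = 0

Solving yields:
  a_1 = 212/331
  a_2 = 143/331
  a_3 = 188/331
  a_4 = 123/331

Starting state is 2, so the absorption probability is a_2 = 143/331.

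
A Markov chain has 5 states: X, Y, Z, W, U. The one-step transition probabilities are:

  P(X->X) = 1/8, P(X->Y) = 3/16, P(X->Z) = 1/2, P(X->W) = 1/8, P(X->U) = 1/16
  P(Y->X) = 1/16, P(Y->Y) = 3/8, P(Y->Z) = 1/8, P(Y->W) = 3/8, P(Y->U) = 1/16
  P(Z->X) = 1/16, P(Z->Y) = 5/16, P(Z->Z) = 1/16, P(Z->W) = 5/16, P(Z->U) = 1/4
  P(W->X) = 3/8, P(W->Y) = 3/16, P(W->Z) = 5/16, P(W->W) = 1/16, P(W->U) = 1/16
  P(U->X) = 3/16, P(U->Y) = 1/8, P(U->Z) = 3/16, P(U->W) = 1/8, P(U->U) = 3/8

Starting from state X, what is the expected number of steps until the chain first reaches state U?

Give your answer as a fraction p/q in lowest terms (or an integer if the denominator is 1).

Answer: 1357/148

Derivation:
Let h_i = expected steps to first reach U from state i.
Boundary: h_U = 0.
First-step equations for the other states:
  h_X = 1 + 1/8*h_X + 3/16*h_Y + 1/2*h_Z + 1/8*h_W + 1/16*h_U
  h_Y = 1 + 1/16*h_X + 3/8*h_Y + 1/8*h_Z + 3/8*h_W + 1/16*h_U
  h_Z = 1 + 1/16*h_X + 5/16*h_Y + 1/16*h_Z + 5/16*h_W + 1/4*h_U
  h_W = 1 + 3/8*h_X + 3/16*h_Y + 5/16*h_Z + 1/16*h_W + 1/16*h_U

Substituting h_U = 0 and rearranging gives the linear system (I - Q) h = 1:
  [7/8, -3/16, -1/2, -1/8] . (h_X, h_Y, h_Z, h_W) = 1
  [-1/16, 5/8, -1/8, -3/8] . (h_X, h_Y, h_Z, h_W) = 1
  [-1/16, -5/16, 15/16, -5/16] . (h_X, h_Y, h_Z, h_W) = 1
  [-3/8, -3/16, -5/16, 15/16] . (h_X, h_Y, h_Z, h_W) = 1

Solving yields:
  h_X = 1357/148
  h_Y = 2885/296
  h_Z = 4765/592
  h_W = 5545/592

Starting state is X, so the expected hitting time is h_X = 1357/148.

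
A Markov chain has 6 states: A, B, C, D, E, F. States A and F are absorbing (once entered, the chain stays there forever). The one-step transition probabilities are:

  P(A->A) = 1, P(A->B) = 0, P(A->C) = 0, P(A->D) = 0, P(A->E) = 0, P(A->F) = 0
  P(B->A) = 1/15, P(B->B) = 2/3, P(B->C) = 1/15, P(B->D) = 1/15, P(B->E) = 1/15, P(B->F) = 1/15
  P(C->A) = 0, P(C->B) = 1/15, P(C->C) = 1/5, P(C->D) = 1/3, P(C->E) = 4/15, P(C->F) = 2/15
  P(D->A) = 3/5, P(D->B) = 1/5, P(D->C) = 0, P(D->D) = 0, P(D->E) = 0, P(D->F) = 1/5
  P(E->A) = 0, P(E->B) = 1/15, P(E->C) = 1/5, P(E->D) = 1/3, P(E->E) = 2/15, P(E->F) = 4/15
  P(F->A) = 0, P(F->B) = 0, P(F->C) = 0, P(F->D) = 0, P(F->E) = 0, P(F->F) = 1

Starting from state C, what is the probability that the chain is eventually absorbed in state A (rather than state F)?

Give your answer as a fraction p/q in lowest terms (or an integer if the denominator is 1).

Let a_i = P(absorbed in A | start in state i).
Boundary conditions: a_A = 1, a_F = 0.
For each transient state i, a_i = sum_j P(i->j) * a_j:
  a_B = 1/15*a_A + 2/3*a_B + 1/15*a_C + 1/15*a_D + 1/15*a_E + 1/15*a_F
  a_C = 0*a_A + 1/15*a_B + 1/5*a_C + 1/3*a_D + 4/15*a_E + 2/15*a_F
  a_D = 3/5*a_A + 1/5*a_B + 0*a_C + 0*a_D + 0*a_E + 1/5*a_F
  a_E = 0*a_A + 1/15*a_B + 1/5*a_C + 1/3*a_D + 2/15*a_E + 4/15*a_F

Substituting a_A = 1 and a_F = 0, rearrange to (I - Q) a = r where r[i] = P(i -> A):
  [1/3, -1/15, -1/15, -1/15] . (a_B, a_C, a_D, a_E) = 1/15
  [-1/15, 4/5, -1/3, -4/15] . (a_B, a_C, a_D, a_E) = 0
  [-1/5, 0, 1, 0] . (a_B, a_C, a_D, a_E) = 3/5
  [-1/15, -1/5, -1/3, 13/15] . (a_B, a_C, a_D, a_E) = 0

Solving yields:
  a_B = 51/98
  a_C = 187/392
  a_D = 69/98
  a_E = 165/392

Starting state is C, so the absorption probability is a_C = 187/392.

Answer: 187/392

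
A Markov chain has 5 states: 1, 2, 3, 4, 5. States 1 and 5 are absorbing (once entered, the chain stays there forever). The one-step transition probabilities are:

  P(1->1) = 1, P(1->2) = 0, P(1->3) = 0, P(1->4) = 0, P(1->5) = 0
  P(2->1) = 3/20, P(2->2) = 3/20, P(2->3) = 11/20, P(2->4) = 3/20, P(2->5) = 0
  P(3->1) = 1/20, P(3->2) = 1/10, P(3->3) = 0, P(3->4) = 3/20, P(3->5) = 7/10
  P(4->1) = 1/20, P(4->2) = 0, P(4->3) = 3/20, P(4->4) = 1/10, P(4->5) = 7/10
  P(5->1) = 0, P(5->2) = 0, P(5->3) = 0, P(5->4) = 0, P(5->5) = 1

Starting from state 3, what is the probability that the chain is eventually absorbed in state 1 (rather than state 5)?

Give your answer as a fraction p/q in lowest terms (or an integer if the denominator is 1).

Answer: 157/1851

Derivation:
Let a_i = P(absorbed in 1 | start in state i).
Boundary conditions: a_1 = 1, a_5 = 0.
For each transient state i, a_i = sum_j P(i->j) * a_j:
  a_2 = 3/20*a_1 + 3/20*a_2 + 11/20*a_3 + 3/20*a_4 + 0*a_5
  a_3 = 1/20*a_1 + 1/10*a_2 + 0*a_3 + 3/20*a_4 + 7/10*a_5
  a_4 = 1/20*a_1 + 0*a_2 + 3/20*a_3 + 1/10*a_4 + 7/10*a_5

Substituting a_1 = 1 and a_5 = 0, rearrange to (I - Q) a = r where r[i] = P(i -> 1):
  [17/20, -11/20, -3/20] . (a_2, a_3, a_4) = 3/20
  [-1/10, 1, -3/20] . (a_2, a_3, a_4) = 1/20
  [0, -3/20, 9/10] . (a_2, a_3, a_4) = 1/20

Solving yields:
  a_2 = 451/1851
  a_3 = 157/1851
  a_4 = 43/617

Starting state is 3, so the absorption probability is a_3 = 157/1851.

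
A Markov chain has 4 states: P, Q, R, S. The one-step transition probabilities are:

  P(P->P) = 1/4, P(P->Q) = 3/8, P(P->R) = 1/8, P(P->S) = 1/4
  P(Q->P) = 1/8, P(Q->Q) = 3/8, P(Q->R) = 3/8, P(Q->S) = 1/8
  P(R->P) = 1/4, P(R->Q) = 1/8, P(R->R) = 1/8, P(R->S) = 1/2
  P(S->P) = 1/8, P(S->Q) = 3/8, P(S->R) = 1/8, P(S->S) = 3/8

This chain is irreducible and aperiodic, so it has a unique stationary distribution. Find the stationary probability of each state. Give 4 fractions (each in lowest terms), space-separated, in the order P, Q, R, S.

Answer: 41/238 11/34 7/34 71/238

Derivation:
The stationary distribution satisfies pi = pi * P, i.e.:
  pi_P = 1/4*pi_P + 1/8*pi_Q + 1/4*pi_R + 1/8*pi_S
  pi_Q = 3/8*pi_P + 3/8*pi_Q + 1/8*pi_R + 3/8*pi_S
  pi_R = 1/8*pi_P + 3/8*pi_Q + 1/8*pi_R + 1/8*pi_S
  pi_S = 1/4*pi_P + 1/8*pi_Q + 1/2*pi_R + 3/8*pi_S
with normalization: pi_P + pi_Q + pi_R + pi_S = 1.

Using the first 3 balance equations plus normalization, the linear system A*pi = b is:
  [-3/4, 1/8, 1/4, 1/8] . pi = 0
  [3/8, -5/8, 1/8, 3/8] . pi = 0
  [1/8, 3/8, -7/8, 1/8] . pi = 0
  [1, 1, 1, 1] . pi = 1

Solving yields:
  pi_P = 41/238
  pi_Q = 11/34
  pi_R = 7/34
  pi_S = 71/238

Verification (pi * P):
  41/238*1/4 + 11/34*1/8 + 7/34*1/4 + 71/238*1/8 = 41/238 = pi_P  (ok)
  41/238*3/8 + 11/34*3/8 + 7/34*1/8 + 71/238*3/8 = 11/34 = pi_Q  (ok)
  41/238*1/8 + 11/34*3/8 + 7/34*1/8 + 71/238*1/8 = 7/34 = pi_R  (ok)
  41/238*1/4 + 11/34*1/8 + 7/34*1/2 + 71/238*3/8 = 71/238 = pi_S  (ok)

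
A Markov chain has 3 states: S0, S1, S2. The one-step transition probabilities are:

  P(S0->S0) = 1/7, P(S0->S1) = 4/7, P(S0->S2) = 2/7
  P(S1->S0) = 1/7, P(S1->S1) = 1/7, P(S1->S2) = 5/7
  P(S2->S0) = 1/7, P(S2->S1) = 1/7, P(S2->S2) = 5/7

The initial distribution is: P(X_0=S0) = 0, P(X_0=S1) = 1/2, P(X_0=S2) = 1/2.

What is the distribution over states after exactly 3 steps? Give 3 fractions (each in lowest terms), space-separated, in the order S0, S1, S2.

Answer: 1/7 10/49 32/49

Derivation:
Propagating the distribution step by step (d_{t+1} = d_t * P):
d_0 = (S0=0, S1=1/2, S2=1/2)
  d_1[S0] = 0*1/7 + 1/2*1/7 + 1/2*1/7 = 1/7
  d_1[S1] = 0*4/7 + 1/2*1/7 + 1/2*1/7 = 1/7
  d_1[S2] = 0*2/7 + 1/2*5/7 + 1/2*5/7 = 5/7
d_1 = (S0=1/7, S1=1/7, S2=5/7)
  d_2[S0] = 1/7*1/7 + 1/7*1/7 + 5/7*1/7 = 1/7
  d_2[S1] = 1/7*4/7 + 1/7*1/7 + 5/7*1/7 = 10/49
  d_2[S2] = 1/7*2/7 + 1/7*5/7 + 5/7*5/7 = 32/49
d_2 = (S0=1/7, S1=10/49, S2=32/49)
  d_3[S0] = 1/7*1/7 + 10/49*1/7 + 32/49*1/7 = 1/7
  d_3[S1] = 1/7*4/7 + 10/49*1/7 + 32/49*1/7 = 10/49
  d_3[S2] = 1/7*2/7 + 10/49*5/7 + 32/49*5/7 = 32/49
d_3 = (S0=1/7, S1=10/49, S2=32/49)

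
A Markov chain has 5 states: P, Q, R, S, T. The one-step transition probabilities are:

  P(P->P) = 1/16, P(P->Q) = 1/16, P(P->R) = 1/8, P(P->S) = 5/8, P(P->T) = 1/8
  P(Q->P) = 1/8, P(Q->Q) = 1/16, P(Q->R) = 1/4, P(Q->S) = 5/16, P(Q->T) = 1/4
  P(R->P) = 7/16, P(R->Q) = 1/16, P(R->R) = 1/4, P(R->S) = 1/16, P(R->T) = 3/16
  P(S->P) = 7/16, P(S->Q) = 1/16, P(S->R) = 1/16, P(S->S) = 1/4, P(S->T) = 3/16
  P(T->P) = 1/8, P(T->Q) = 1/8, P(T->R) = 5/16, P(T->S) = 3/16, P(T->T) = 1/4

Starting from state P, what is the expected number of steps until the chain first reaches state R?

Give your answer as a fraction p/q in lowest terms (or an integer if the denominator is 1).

Answer: 26672/3849

Derivation:
Let h_i = expected steps to first reach R from state i.
Boundary: h_R = 0.
First-step equations for the other states:
  h_P = 1 + 1/16*h_P + 1/16*h_Q + 1/8*h_R + 5/8*h_S + 1/8*h_T
  h_Q = 1 + 1/8*h_P + 1/16*h_Q + 1/4*h_R + 5/16*h_S + 1/4*h_T
  h_S = 1 + 7/16*h_P + 1/16*h_Q + 1/16*h_R + 1/4*h_S + 3/16*h_T
  h_T = 1 + 1/8*h_P + 1/8*h_Q + 5/16*h_R + 3/16*h_S + 1/4*h_T

Substituting h_R = 0 and rearranging gives the linear system (I - Q) h = 1:
  [15/16, -1/16, -5/8, -1/8] . (h_P, h_Q, h_S, h_T) = 1
  [-1/8, 15/16, -5/16, -1/4] . (h_P, h_Q, h_S, h_T) = 1
  [-7/16, -1/16, 3/4, -3/16] . (h_P, h_Q, h_S, h_T) = 1
  [-1/8, -1/8, -3/16, 3/4] . (h_P, h_Q, h_S, h_T) = 1

Solving yields:
  h_P = 26672/3849
  h_Q = 22240/3849
  h_S = 82768/11547
  h_T = 60544/11547

Starting state is P, so the expected hitting time is h_P = 26672/3849.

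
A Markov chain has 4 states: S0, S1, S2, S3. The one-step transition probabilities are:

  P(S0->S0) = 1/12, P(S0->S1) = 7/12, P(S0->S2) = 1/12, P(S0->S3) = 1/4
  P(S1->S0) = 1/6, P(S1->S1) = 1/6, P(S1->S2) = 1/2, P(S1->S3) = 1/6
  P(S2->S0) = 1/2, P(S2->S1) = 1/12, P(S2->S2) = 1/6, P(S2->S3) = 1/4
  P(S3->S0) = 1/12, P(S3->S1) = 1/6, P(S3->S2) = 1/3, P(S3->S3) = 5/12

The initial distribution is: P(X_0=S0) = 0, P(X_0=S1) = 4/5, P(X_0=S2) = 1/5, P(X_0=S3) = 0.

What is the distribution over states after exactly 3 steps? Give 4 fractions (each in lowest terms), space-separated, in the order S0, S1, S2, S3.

Answer: 71/360 757/2880 761/2880 397/1440

Derivation:
Propagating the distribution step by step (d_{t+1} = d_t * P):
d_0 = (S0=0, S1=4/5, S2=1/5, S3=0)
  d_1[S0] = 0*1/12 + 4/5*1/6 + 1/5*1/2 + 0*1/12 = 7/30
  d_1[S1] = 0*7/12 + 4/5*1/6 + 1/5*1/12 + 0*1/6 = 3/20
  d_1[S2] = 0*1/12 + 4/5*1/2 + 1/5*1/6 + 0*1/3 = 13/30
  d_1[S3] = 0*1/4 + 4/5*1/6 + 1/5*1/4 + 0*5/12 = 11/60
d_1 = (S0=7/30, S1=3/20, S2=13/30, S3=11/60)
  d_2[S0] = 7/30*1/12 + 3/20*1/6 + 13/30*1/2 + 11/60*1/12 = 199/720
  d_2[S1] = 7/30*7/12 + 3/20*1/6 + 13/30*1/12 + 11/60*1/6 = 41/180
  d_2[S2] = 7/30*1/12 + 3/20*1/2 + 13/30*1/6 + 11/60*1/3 = 41/180
  d_2[S3] = 7/30*1/4 + 3/20*1/6 + 13/30*1/4 + 11/60*5/12 = 193/720
d_2 = (S0=199/720, S1=41/180, S2=41/180, S3=193/720)
  d_3[S0] = 199/720*1/12 + 41/180*1/6 + 41/180*1/2 + 193/720*1/12 = 71/360
  d_3[S1] = 199/720*7/12 + 41/180*1/6 + 41/180*1/12 + 193/720*1/6 = 757/2880
  d_3[S2] = 199/720*1/12 + 41/180*1/2 + 41/180*1/6 + 193/720*1/3 = 761/2880
  d_3[S3] = 199/720*1/4 + 41/180*1/6 + 41/180*1/4 + 193/720*5/12 = 397/1440
d_3 = (S0=71/360, S1=757/2880, S2=761/2880, S3=397/1440)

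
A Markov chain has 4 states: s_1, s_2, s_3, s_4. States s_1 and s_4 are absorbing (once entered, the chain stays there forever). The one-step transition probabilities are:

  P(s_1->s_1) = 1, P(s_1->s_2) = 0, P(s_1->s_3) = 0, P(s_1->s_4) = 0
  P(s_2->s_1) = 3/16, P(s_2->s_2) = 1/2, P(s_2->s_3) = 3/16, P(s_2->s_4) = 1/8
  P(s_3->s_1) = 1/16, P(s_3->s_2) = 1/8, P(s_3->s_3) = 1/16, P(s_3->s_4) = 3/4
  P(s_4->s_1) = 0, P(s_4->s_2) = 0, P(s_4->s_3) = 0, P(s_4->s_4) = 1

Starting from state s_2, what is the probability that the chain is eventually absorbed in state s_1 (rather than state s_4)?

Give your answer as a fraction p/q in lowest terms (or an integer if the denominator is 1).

Answer: 8/19

Derivation:
Let a_i = P(absorbed in s_1 | start in state i).
Boundary conditions: a_s_1 = 1, a_s_4 = 0.
For each transient state i, a_i = sum_j P(i->j) * a_j:
  a_s_2 = 3/16*a_s_1 + 1/2*a_s_2 + 3/16*a_s_3 + 1/8*a_s_4
  a_s_3 = 1/16*a_s_1 + 1/8*a_s_2 + 1/16*a_s_3 + 3/4*a_s_4

Substituting a_s_1 = 1 and a_s_4 = 0, rearrange to (I - Q) a = r where r[i] = P(i -> s_1):
  [1/2, -3/16] . (a_s_2, a_s_3) = 3/16
  [-1/8, 15/16] . (a_s_2, a_s_3) = 1/16

Solving yields:
  a_s_2 = 8/19
  a_s_3 = 7/57

Starting state is s_2, so the absorption probability is a_s_2 = 8/19.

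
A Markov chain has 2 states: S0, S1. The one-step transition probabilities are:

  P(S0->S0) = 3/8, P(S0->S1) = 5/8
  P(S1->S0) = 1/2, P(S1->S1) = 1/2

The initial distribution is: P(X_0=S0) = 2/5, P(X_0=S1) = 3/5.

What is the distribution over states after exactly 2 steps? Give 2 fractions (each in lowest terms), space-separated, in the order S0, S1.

Propagating the distribution step by step (d_{t+1} = d_t * P):
d_0 = (S0=2/5, S1=3/5)
  d_1[S0] = 2/5*3/8 + 3/5*1/2 = 9/20
  d_1[S1] = 2/5*5/8 + 3/5*1/2 = 11/20
d_1 = (S0=9/20, S1=11/20)
  d_2[S0] = 9/20*3/8 + 11/20*1/2 = 71/160
  d_2[S1] = 9/20*5/8 + 11/20*1/2 = 89/160
d_2 = (S0=71/160, S1=89/160)

Answer: 71/160 89/160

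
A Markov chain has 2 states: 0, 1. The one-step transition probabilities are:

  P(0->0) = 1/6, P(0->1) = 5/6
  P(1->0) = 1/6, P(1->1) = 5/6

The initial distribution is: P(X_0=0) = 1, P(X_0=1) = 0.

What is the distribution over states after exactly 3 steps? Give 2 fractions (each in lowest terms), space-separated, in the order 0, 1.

Propagating the distribution step by step (d_{t+1} = d_t * P):
d_0 = (0=1, 1=0)
  d_1[0] = 1*1/6 + 0*1/6 = 1/6
  d_1[1] = 1*5/6 + 0*5/6 = 5/6
d_1 = (0=1/6, 1=5/6)
  d_2[0] = 1/6*1/6 + 5/6*1/6 = 1/6
  d_2[1] = 1/6*5/6 + 5/6*5/6 = 5/6
d_2 = (0=1/6, 1=5/6)
  d_3[0] = 1/6*1/6 + 5/6*1/6 = 1/6
  d_3[1] = 1/6*5/6 + 5/6*5/6 = 5/6
d_3 = (0=1/6, 1=5/6)

Answer: 1/6 5/6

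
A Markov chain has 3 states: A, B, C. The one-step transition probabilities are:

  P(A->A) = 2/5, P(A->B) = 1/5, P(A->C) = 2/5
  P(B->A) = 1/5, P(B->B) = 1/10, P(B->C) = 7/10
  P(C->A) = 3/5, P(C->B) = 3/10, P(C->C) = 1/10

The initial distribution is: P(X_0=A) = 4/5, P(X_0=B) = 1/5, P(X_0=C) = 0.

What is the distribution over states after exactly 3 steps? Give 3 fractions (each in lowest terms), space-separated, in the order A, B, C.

Answer: 261/625 261/1250 467/1250

Derivation:
Propagating the distribution step by step (d_{t+1} = d_t * P):
d_0 = (A=4/5, B=1/5, C=0)
  d_1[A] = 4/5*2/5 + 1/5*1/5 + 0*3/5 = 9/25
  d_1[B] = 4/5*1/5 + 1/5*1/10 + 0*3/10 = 9/50
  d_1[C] = 4/5*2/5 + 1/5*7/10 + 0*1/10 = 23/50
d_1 = (A=9/25, B=9/50, C=23/50)
  d_2[A] = 9/25*2/5 + 9/50*1/5 + 23/50*3/5 = 57/125
  d_2[B] = 9/25*1/5 + 9/50*1/10 + 23/50*3/10 = 57/250
  d_2[C] = 9/25*2/5 + 9/50*7/10 + 23/50*1/10 = 79/250
d_2 = (A=57/125, B=57/250, C=79/250)
  d_3[A] = 57/125*2/5 + 57/250*1/5 + 79/250*3/5 = 261/625
  d_3[B] = 57/125*1/5 + 57/250*1/10 + 79/250*3/10 = 261/1250
  d_3[C] = 57/125*2/5 + 57/250*7/10 + 79/250*1/10 = 467/1250
d_3 = (A=261/625, B=261/1250, C=467/1250)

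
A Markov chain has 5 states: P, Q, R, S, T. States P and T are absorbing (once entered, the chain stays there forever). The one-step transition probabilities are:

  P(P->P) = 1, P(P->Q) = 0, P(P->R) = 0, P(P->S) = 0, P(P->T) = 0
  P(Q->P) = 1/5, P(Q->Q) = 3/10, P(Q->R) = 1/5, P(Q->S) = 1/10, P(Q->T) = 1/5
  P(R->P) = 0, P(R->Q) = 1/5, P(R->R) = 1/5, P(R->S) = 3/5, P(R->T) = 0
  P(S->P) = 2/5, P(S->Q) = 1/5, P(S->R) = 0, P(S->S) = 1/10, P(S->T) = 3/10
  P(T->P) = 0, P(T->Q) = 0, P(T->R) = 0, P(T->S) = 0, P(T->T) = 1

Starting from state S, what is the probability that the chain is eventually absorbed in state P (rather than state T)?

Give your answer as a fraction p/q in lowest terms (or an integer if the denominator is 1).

Let a_i = P(absorbed in P | start in state i).
Boundary conditions: a_P = 1, a_T = 0.
For each transient state i, a_i = sum_j P(i->j) * a_j:
  a_Q = 1/5*a_P + 3/10*a_Q + 1/5*a_R + 1/10*a_S + 1/5*a_T
  a_R = 0*a_P + 1/5*a_Q + 1/5*a_R + 3/5*a_S + 0*a_T
  a_S = 2/5*a_P + 1/5*a_Q + 0*a_R + 1/10*a_S + 3/10*a_T

Substituting a_P = 1 and a_T = 0, rearrange to (I - Q) a = r where r[i] = P(i -> P):
  [7/10, -1/5, -1/10] . (a_Q, a_R, a_S) = 1/5
  [-1/5, 4/5, -3/5] . (a_Q, a_R, a_S) = 0
  [-1/5, 0, 9/10] . (a_Q, a_R, a_S) = 2/5

Solving yields:
  a_Q = 56/107
  a_R = 59/107
  a_S = 60/107

Starting state is S, so the absorption probability is a_S = 60/107.

Answer: 60/107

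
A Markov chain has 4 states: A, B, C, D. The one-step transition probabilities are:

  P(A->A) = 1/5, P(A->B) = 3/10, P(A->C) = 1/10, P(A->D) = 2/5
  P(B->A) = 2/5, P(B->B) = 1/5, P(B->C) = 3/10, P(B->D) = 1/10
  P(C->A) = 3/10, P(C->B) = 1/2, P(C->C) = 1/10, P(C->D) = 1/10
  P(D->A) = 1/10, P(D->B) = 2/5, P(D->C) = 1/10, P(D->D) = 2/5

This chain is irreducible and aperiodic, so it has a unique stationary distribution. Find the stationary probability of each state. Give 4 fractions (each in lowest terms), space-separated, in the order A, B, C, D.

The stationary distribution satisfies pi = pi * P, i.e.:
  pi_A = 1/5*pi_A + 2/5*pi_B + 3/10*pi_C + 1/10*pi_D
  pi_B = 3/10*pi_A + 1/5*pi_B + 1/2*pi_C + 2/5*pi_D
  pi_C = 1/10*pi_A + 3/10*pi_B + 1/10*pi_C + 1/10*pi_D
  pi_D = 2/5*pi_A + 1/10*pi_B + 1/10*pi_C + 2/5*pi_D
with normalization: pi_A + pi_B + pi_C + pi_D = 1.

Using the first 3 balance equations plus normalization, the linear system A*pi = b is:
  [-4/5, 2/5, 3/10, 1/10] . pi = 0
  [3/10, -4/5, 1/2, 2/5] . pi = 0
  [1/10, 3/10, -9/10, 1/10] . pi = 0
  [1, 1, 1, 1] . pi = 1

Solving yields:
  pi_A = 281/1096
  pi_B = 357/1096
  pi_C = 181/1096
  pi_D = 277/1096

Verification (pi * P):
  281/1096*1/5 + 357/1096*2/5 + 181/1096*3/10 + 277/1096*1/10 = 281/1096 = pi_A  (ok)
  281/1096*3/10 + 357/1096*1/5 + 181/1096*1/2 + 277/1096*2/5 = 357/1096 = pi_B  (ok)
  281/1096*1/10 + 357/1096*3/10 + 181/1096*1/10 + 277/1096*1/10 = 181/1096 = pi_C  (ok)
  281/1096*2/5 + 357/1096*1/10 + 181/1096*1/10 + 277/1096*2/5 = 277/1096 = pi_D  (ok)

Answer: 281/1096 357/1096 181/1096 277/1096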